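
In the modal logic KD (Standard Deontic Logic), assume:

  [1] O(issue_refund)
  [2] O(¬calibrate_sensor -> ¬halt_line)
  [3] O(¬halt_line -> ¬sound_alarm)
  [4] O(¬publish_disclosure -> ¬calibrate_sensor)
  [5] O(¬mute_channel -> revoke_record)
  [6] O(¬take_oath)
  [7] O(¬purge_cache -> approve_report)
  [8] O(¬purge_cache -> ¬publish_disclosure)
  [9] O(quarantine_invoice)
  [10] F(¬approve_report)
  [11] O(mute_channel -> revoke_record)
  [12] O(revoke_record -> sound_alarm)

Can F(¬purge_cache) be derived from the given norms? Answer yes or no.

By case analysis on ¬mute_channel: premise 5 gives O(¬mute_channel -> revoke_record) and premise 11 gives O(mute_channel -> revoke_record), so O(revoke_record) either way.
Applying K to premise 12 (O(revoke_record -> sound_alarm)) and O(revoke_record) yields O(sound_alarm).
Premise 3 is O(¬halt_line -> ¬sound_alarm); contrapositively O(sound_alarm -> halt_line). Since O(sound_alarm) holds, K gives O(halt_line).
Premise 2 is O(¬calibrate_sensor -> ¬halt_line); contrapositively O(halt_line -> calibrate_sensor). Since O(halt_line) holds, K gives O(calibrate_sensor).
Premise 4, O(¬publish_disclosure -> ¬calibrate_sensor), contraposes to O(calibrate_sensor -> publish_disclosure); with O(calibrate_sensor) we get O(publish_disclosure).
Premise 8, O(¬purge_cache -> ¬publish_disclosure), contraposes to O(publish_disclosure -> purge_cache); with O(publish_disclosure) we get O(purge_cache).
Premises 1, 6, 7, 9, 10 do not contribute to this derivation.
So O(purge_cache) holds, i.e. F(¬purge_cache). The claim follows.

Yes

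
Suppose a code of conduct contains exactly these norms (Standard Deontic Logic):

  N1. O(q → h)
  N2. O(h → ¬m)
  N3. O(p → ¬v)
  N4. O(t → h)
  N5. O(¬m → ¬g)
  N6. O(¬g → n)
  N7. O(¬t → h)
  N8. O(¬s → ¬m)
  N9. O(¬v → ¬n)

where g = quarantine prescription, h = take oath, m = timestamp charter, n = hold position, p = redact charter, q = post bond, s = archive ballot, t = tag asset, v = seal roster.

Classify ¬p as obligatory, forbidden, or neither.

Premises 7 and 4 cover both cases: O(¬t → h) and O(t → h). Since ¬t ∨ t is a tautology, O(h) follows.
Premise 2 is O(h → ¬m); since O(h), deontic closure gives O(¬m).
From O(¬m) and premise 5, O(¬m → ¬g), we obtain O(¬g).
From O(¬g) and premise 6, O(¬g → n), we obtain O(n).
The contrapositive of premise 9 (O(¬v → ¬n)) is O(n → v), and O(n) is already established, so O(v).
Premise 3 is O(p → ¬v); contrapositively O(v → ¬p). Since O(v) holds, K gives O(¬p).
Premises 1, 8 do not contribute to this derivation.
Hence ¬p is obligatory.

Obligatory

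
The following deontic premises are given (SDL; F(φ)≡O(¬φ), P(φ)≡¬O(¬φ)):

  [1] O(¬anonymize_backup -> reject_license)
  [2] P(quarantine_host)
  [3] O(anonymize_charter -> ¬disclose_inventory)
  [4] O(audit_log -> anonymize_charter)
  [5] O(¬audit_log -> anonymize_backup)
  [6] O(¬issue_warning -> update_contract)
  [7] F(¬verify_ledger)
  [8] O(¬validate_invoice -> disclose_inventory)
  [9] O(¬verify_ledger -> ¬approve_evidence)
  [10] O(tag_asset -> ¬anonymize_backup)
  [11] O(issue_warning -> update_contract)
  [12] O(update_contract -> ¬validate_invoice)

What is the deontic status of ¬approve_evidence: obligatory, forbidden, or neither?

Neither

Premise 9 is O(¬verify_ledger -> ¬approve_evidence), but O(¬verify_ledger) is not derivable from the premises, so it does not yield O(¬approve_evidence).
No premise or chain of K-axiom applications forces O(¬approve_evidence), and none forces O(approve_evidence). So ¬approve_evidence is neither obligatory nor forbidden under these norms.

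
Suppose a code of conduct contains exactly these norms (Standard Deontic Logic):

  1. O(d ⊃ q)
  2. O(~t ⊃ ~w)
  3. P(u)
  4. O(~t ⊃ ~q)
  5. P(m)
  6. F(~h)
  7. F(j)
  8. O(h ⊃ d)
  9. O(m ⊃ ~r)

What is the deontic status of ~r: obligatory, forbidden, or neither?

Premise 9 is O(m ⊃ ~r), but O(m) is not derivable from the premises (the permission P(m) asserts only ~O(~m), not O(m)), so it does not yield O(~r).
No premise or chain of K-axiom applications forces O(~r), and none forces O(r). So ~r is neither obligatory nor forbidden under these norms.

Neither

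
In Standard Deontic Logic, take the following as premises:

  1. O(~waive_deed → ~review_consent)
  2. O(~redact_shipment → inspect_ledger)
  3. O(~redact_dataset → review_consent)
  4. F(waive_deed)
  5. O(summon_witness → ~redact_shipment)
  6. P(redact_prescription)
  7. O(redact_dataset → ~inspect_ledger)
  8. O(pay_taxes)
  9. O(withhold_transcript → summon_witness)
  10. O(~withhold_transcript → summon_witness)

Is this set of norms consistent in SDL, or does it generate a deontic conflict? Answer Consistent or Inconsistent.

By case analysis on withhold_transcript: premise 9 gives O(withhold_transcript → summon_witness) and premise 10 gives O(~withhold_transcript → summon_witness), so O(summon_witness) either way.
Premise 5 is O(summon_witness → ~redact_shipment); since O(summon_witness), deontic closure gives O(~redact_shipment).
Premise 2 is O(~redact_shipment → inspect_ledger); since O(~redact_shipment), deontic closure gives O(inspect_ledger).
The contrapositive of premise 7 (O(redact_dataset → ~inspect_ledger)) is O(inspect_ledger → ~redact_dataset), and O(inspect_ledger) is already established, so O(~redact_dataset).
With premise 3, O(~redact_dataset → review_consent), the K-axiom yields O(review_consent).
The contrapositive of premise 1 (O(~waive_deed → ~review_consent)) is O(review_consent → waive_deed), and O(review_consent) is already established, so O(waive_deed).
Yet premise 4 is F(waive_deed), i.e. O(~waive_deed).
We now have both O(waive_deed) and O(~waive_deed) — waive_deed is simultaneously obligatory and forbidden, violating the D-axiom.

Inconsistent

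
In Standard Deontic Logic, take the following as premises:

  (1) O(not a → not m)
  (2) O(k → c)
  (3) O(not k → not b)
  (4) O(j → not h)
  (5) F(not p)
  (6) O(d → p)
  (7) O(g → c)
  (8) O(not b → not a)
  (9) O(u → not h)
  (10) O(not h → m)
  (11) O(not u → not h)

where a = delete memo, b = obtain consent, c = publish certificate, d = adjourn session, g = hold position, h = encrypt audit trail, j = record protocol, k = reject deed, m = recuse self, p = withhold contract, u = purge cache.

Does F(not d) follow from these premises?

Premise 6 is O(d → p); even if O(p) held, inferring O(d) would be affirming the consequent — invalid.
No other premise forces O(d). An ideal world satisfying every premise can still have not d true, so F(not d) is not derivable.

No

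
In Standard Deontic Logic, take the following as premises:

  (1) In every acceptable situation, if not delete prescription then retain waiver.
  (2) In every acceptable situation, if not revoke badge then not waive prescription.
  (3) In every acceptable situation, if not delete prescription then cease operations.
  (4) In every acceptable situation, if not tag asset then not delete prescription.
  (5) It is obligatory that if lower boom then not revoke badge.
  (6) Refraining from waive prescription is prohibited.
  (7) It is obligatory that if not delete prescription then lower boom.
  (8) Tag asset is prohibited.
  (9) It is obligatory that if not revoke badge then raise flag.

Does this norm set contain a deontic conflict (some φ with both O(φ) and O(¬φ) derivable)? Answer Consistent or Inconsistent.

Inconsistent

Premise 6, F(¬waive_prescription), is equivalent to O(waive_prescription).
The contrapositive of premise 2 (O(¬revoke_badge → ¬waive_prescription)) is O(waive_prescription → revoke_badge), and O(waive_prescription) is already established, so O(revoke_badge).
The contrapositive of premise 5 (O(lower_boom → ¬revoke_badge)) is O(revoke_badge → ¬lower_boom), and O(revoke_badge) is already established, so O(¬lower_boom).
Premise 7 is O(¬delete_prescription → lower_boom); contrapositively O(¬lower_boom → delete_prescription). Since O(¬lower_boom) holds, K gives O(delete_prescription).
Premise 4 is O(¬tag_asset → ¬delete_prescription); contrapositively O(delete_prescription → tag_asset). Since O(delete_prescription) holds, K gives O(tag_asset).
But premise 8, F(tag_asset), means O(¬tag_asset).
We now have both O(tag_asset) and O(¬tag_asset) — tag_asset is simultaneously obligatory and forbidden, violating the D-axiom.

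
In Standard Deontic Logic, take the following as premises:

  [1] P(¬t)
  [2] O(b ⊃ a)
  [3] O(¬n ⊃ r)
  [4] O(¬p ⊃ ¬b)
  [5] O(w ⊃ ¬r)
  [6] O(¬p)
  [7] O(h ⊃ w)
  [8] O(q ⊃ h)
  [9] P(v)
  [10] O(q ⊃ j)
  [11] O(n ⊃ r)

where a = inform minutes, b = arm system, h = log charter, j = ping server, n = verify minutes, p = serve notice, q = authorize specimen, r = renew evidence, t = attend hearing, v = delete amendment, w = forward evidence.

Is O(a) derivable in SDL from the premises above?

Premise 2 is O(b ⊃ a), but O(b) is not derivable from the premises, so it does not yield O(a).
No other premise forces O(a). An ideal world satisfying every premise can still have a false, so O(a) is not derivable.

No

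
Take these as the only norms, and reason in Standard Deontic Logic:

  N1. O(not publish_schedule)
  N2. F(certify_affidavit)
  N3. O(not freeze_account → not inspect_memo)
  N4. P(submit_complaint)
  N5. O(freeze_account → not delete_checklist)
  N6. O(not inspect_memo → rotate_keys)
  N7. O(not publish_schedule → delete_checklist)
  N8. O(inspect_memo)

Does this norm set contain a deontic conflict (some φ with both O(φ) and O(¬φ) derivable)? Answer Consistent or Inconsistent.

Inconsistent

Premise 8 states O(inspect_memo) outright.
Premise 3, O(not freeze_account → not inspect_memo), contraposes to O(inspect_memo → freeze_account); with O(inspect_memo) we get O(freeze_account).
With premise 5, O(freeze_account → not delete_checklist), the K-axiom yields O(not delete_checklist).
Premise 7 is O(not publish_schedule → delete_checklist); contrapositively O(not delete_checklist → publish_schedule). Since O(not delete_checklist) holds, K gives O(publish_schedule).
However, premise 1 gives O(not publish_schedule).
We now have both O(publish_schedule) and O(not publish_schedule) — publish_schedule is simultaneously obligatory and forbidden, violating the D-axiom.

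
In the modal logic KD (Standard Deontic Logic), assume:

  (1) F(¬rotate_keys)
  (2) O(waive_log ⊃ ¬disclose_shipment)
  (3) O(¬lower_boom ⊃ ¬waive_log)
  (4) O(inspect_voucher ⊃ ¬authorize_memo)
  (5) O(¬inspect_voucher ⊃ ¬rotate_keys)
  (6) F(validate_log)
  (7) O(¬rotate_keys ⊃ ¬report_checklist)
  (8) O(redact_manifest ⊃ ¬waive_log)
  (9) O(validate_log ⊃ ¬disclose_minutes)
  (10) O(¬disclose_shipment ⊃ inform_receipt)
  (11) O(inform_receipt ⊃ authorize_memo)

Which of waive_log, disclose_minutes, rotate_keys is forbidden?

waive_log

Premise 1 is F(¬rotate_keys), i.e. O(rotate_keys).
Premise 5 is O(¬inspect_voucher ⊃ ¬rotate_keys); contrapositively O(rotate_keys ⊃ inspect_voucher). Since O(rotate_keys) holds, K gives O(inspect_voucher).
Premise 4 is O(inspect_voucher ⊃ ¬authorize_memo); since O(inspect_voucher), deontic closure gives O(¬authorize_memo).
The contrapositive of premise 11 (O(inform_receipt ⊃ authorize_memo)) is O(¬authorize_memo ⊃ ¬inform_receipt), and O(¬authorize_memo) is already established, so O(¬inform_receipt).
Premise 10, O(¬disclose_shipment ⊃ inform_receipt), contraposes to O(¬inform_receipt ⊃ disclose_shipment); with O(¬inform_receipt) we get O(disclose_shipment).
Premise 2, O(waive_log ⊃ ¬disclose_shipment), contraposes to O(disclose_shipment ⊃ ¬waive_log); with O(disclose_shipment) we get O(¬waive_log).
So O(¬waive_log) holds, i.e. waive_log is forbidden. None of the other listed options is forbidden under the premises.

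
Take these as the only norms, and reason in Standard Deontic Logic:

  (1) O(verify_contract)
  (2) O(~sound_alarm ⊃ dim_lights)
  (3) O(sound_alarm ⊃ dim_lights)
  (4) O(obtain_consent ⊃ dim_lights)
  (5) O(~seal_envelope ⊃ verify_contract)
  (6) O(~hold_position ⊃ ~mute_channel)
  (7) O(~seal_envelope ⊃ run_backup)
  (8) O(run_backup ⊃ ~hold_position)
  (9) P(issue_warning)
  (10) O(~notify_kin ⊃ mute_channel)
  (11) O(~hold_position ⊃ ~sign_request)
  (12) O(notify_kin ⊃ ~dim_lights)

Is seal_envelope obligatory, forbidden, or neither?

Premises 2 and 3 cover both cases: O(~sound_alarm ⊃ dim_lights) and O(sound_alarm ⊃ dim_lights). Since ~sound_alarm ∨ sound_alarm is a tautology, O(dim_lights) follows.
Premise 12, O(notify_kin ⊃ ~dim_lights), contraposes to O(dim_lights ⊃ ~notify_kin); with O(dim_lights) we get O(~notify_kin).
With premise 10, O(~notify_kin ⊃ mute_channel), the K-axiom yields O(mute_channel).
The contrapositive of premise 6 (O(~hold_position ⊃ ~mute_channel)) is O(mute_channel ⊃ hold_position), and O(mute_channel) is already established, so O(hold_position).
The contrapositive of premise 8 (O(run_backup ⊃ ~hold_position)) is O(hold_position ⊃ ~run_backup), and O(hold_position) is already established, so O(~run_backup).
Premise 7, O(~seal_envelope ⊃ run_backup), contraposes to O(~run_backup ⊃ seal_envelope); with O(~run_backup) we get O(seal_envelope).
Premises 1, 4, 5, 9, 11 do not contribute to this derivation.
Hence seal_envelope is obligatory.

Obligatory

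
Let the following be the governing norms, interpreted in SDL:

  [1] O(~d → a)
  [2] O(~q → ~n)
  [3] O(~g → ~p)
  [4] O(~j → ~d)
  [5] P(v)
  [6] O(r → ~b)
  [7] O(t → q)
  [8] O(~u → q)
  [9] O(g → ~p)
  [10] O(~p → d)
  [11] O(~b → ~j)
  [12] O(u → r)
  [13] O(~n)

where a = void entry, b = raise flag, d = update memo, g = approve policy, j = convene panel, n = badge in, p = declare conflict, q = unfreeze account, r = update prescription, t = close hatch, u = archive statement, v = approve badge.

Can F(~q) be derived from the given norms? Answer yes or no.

Yes

Premises 9 and 3 cover both cases: O(g → ~p) and O(~g → ~p). Since g ∨ ~g is a tautology, O(~p) follows.
Applying K to premise 10 (O(~p → d)) and O(~p) yields O(d).
Premise 4, O(~j → ~d), contraposes to O(d → j); with O(d) we get O(j).
The contrapositive of premise 11 (O(~b → ~j)) is O(j → b), and O(j) is already established, so O(b).
Premise 6 is O(r → ~b); contrapositively O(b → ~r). Since O(b) holds, K gives O(~r).
Premise 12, O(u → r), contraposes to O(~r → ~u); with O(~r) we get O(~u).
With premise 8, O(~u → q), the K-axiom yields O(q).
Premises 1, 2, 5, 7, 13 do not contribute to this derivation.
So O(q) holds, i.e. F(~q). The claim follows.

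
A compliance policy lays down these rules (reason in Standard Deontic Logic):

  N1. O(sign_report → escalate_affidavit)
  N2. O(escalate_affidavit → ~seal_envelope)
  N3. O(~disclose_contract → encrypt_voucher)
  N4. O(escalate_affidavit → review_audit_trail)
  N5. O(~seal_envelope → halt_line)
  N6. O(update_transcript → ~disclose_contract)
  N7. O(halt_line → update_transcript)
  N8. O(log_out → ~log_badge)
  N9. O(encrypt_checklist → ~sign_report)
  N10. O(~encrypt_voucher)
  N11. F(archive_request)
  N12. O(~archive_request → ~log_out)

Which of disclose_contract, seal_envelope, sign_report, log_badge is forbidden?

sign_report

Premise 10 states O(~encrypt_voucher) outright.
The contrapositive of premise 3 (O(~disclose_contract → encrypt_voucher)) is O(~encrypt_voucher → disclose_contract), and O(~encrypt_voucher) is already established, so O(disclose_contract).
Premise 6 is O(update_transcript → ~disclose_contract); contrapositively O(disclose_contract → ~update_transcript). Since O(disclose_contract) holds, K gives O(~update_transcript).
Premise 7, O(halt_line → update_transcript), contraposes to O(~update_transcript → ~halt_line); with O(~update_transcript) we get O(~halt_line).
Premise 5 is O(~seal_envelope → halt_line); contrapositively O(~halt_line → seal_envelope). Since O(~halt_line) holds, K gives O(seal_envelope).
Premise 2 is O(escalate_affidavit → ~seal_envelope); contrapositively O(seal_envelope → ~escalate_affidavit). Since O(seal_envelope) holds, K gives O(~escalate_affidavit).
Premise 1, O(sign_report → escalate_affidavit), contraposes to O(~escalate_affidavit → ~sign_report); with O(~escalate_affidavit) we get O(~sign_report).
So O(~sign_report) holds, i.e. sign_report is forbidden. None of the other listed options is forbidden under the premises.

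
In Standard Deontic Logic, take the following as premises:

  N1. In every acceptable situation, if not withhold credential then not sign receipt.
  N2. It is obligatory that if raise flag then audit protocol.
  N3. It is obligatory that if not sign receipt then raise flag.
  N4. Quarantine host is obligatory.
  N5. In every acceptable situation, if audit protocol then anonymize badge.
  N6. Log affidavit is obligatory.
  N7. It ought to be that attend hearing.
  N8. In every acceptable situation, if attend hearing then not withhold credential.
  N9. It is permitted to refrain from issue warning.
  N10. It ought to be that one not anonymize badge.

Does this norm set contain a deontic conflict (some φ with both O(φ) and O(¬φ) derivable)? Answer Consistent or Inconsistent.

Inconsistent

Premise 10 gives O(¬anonymize_badge).
Premise 5, O(audit_protocol → anonymize_badge), contraposes to O(¬anonymize_badge → ¬audit_protocol); with O(¬anonymize_badge) we get O(¬audit_protocol).
Premise 2, O(raise_flag → audit_protocol), contraposes to O(¬audit_protocol → ¬raise_flag); with O(¬audit_protocol) we get O(¬raise_flag).
Premise 3 is O(¬sign_receipt → raise_flag); contrapositively O(¬raise_flag → sign_receipt). Since O(¬raise_flag) holds, K gives O(sign_receipt).
Premise 1 is O(¬withhold_credential → ¬sign_receipt); contrapositively O(sign_receipt → withhold_credential). Since O(sign_receipt) holds, K gives O(withhold_credential).
The contrapositive of premise 8 (O(attend_hearing → ¬withhold_credential)) is O(withhold_credential → ¬attend_hearing), and O(withhold_credential) is already established, so O(¬attend_hearing).
But premise 7 directly asserts O(attend_hearing).
We now have both O(¬attend_hearing) and O(attend_hearing) — attend_hearing is simultaneously obligatory and forbidden, violating the D-axiom.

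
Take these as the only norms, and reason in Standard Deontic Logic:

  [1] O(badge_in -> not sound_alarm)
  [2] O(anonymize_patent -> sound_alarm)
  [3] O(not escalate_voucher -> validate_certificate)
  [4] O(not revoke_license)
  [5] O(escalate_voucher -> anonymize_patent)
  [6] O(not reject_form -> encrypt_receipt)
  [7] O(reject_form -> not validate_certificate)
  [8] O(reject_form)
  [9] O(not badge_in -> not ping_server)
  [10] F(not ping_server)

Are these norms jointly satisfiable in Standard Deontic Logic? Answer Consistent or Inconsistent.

Inconsistent

From premise 8 we have O(reject_form).
Premise 7 is O(reject_form -> not validate_certificate); since O(reject_form), deontic closure gives O(not validate_certificate).
Premise 3, O(not escalate_voucher -> validate_certificate), contraposes to O(not validate_certificate -> escalate_voucher); with O(not validate_certificate) we get O(escalate_voucher).
With premise 5, O(escalate_voucher -> anonymize_patent), the K-axiom yields O(anonymize_patent).
From O(anonymize_patent) and premise 2, O(anonymize_patent -> sound_alarm), we obtain O(sound_alarm).
Premise 1, O(badge_in -> not sound_alarm), contraposes to O(sound_alarm -> not badge_in); with O(sound_alarm) we get O(not badge_in).
Applying K to premise 9 (O(not badge_in -> not ping_server)) and O(not badge_in) yields O(not ping_server).
Yet premise 10 is F(not ping_server), i.e. O(ping_server).
We now have both O(not ping_server) and O(ping_server) — ping_server is simultaneously obligatory and forbidden, violating the D-axiom.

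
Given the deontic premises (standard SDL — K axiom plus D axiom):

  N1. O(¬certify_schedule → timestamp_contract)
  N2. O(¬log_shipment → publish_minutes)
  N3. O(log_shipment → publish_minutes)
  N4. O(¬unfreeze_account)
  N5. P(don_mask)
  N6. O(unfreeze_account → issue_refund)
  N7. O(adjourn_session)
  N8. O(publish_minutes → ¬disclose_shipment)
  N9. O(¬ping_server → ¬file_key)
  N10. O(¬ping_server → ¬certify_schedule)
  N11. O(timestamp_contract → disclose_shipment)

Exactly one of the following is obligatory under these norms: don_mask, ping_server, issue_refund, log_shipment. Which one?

Premises 2 and 3 cover both cases: O(¬log_shipment → publish_minutes) and O(log_shipment → publish_minutes). Since ¬log_shipment ∨ log_shipment is a tautology, O(publish_minutes) follows.
Premise 8 is O(publish_minutes → ¬disclose_shipment); since O(publish_minutes), deontic closure gives O(¬disclose_shipment).
Premise 11 is O(timestamp_contract → disclose_shipment); contrapositively O(¬disclose_shipment → ¬timestamp_contract). Since O(¬disclose_shipment) holds, K gives O(¬timestamp_contract).
Premise 1, O(¬certify_schedule → timestamp_contract), contraposes to O(¬timestamp_contract → certify_schedule); with O(¬timestamp_contract) we get O(certify_schedule).
The contrapositive of premise 10 (O(¬ping_server → ¬certify_schedule)) is O(certify_schedule → ping_server), and O(certify_schedule) is already established, so O(ping_server).
So O(ping_server) holds — ping_server is obligatory. None of the other listed options is made obligatory by any chain of premises.

ping_server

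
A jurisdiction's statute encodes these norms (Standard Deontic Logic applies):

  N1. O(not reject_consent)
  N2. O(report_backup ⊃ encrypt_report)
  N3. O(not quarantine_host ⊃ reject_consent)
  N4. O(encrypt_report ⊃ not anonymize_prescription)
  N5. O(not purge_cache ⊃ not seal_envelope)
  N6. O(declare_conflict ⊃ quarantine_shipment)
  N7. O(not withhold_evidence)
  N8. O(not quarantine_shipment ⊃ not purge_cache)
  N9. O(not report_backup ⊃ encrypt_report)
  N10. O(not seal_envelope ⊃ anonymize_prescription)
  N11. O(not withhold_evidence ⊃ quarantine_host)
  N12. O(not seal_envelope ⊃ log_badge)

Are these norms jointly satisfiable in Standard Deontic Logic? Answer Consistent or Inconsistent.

Premise 3 is O(not quarantine_host ⊃ reject_consent), but O(not quarantine_host) is not derivable from the premises, so it does not yield O(reject_consent).
So O(reject_consent) is not derivable, and the apparent clash with O(not reject_consent) does not arise.
A world satisfying every obligation exists (e.g. anonymize_prescription=false, declare_conflict=false, encrypt_report=true, log_badge=false, purge_cache=true, quarantine_host=true, quarantine_shipment=true, reject_consent=false, report_backup=false, seal_envelope=true, withhold_evidence=false); no atom is both obligatory and forbidden, so the set is consistent.

Consistent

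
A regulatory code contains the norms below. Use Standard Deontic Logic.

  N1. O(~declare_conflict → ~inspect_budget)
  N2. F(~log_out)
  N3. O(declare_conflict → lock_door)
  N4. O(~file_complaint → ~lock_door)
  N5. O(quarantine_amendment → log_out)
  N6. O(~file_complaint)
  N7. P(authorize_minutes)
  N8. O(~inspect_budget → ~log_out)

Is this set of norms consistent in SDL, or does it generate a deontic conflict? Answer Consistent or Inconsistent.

Inconsistent

Premise 2 is F(~log_out), i.e. O(log_out).
Premise 8 is O(~inspect_budget → ~log_out); contrapositively O(log_out → inspect_budget). Since O(log_out) holds, K gives O(inspect_budget).
Premise 1, O(~declare_conflict → ~inspect_budget), contraposes to O(inspect_budget → declare_conflict); with O(inspect_budget) we get O(declare_conflict).
From O(declare_conflict) and premise 3, O(declare_conflict → lock_door), we obtain O(lock_door).
The contrapositive of premise 4 (O(~file_complaint → ~lock_door)) is O(lock_door → file_complaint), and O(lock_door) is already established, so O(file_complaint).
However, premise 6 gives O(~file_complaint).
We now have both O(file_complaint) and O(~file_complaint) — file_complaint is simultaneously obligatory and forbidden, violating the D-axiom.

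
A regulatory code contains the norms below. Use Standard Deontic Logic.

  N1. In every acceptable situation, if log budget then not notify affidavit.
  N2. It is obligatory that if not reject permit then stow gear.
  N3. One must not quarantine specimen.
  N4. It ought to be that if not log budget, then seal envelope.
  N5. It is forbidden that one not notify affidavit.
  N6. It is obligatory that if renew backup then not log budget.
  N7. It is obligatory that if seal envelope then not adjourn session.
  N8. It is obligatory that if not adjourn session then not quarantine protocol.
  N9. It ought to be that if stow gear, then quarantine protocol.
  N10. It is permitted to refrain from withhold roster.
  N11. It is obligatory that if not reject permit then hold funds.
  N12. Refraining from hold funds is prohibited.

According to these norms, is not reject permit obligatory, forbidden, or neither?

Forbidden

Premise 5 is F(¬notify_affidavit), i.e. O(notify_affidavit).
Premise 1 is O(log_budget → ¬notify_affidavit); contrapositively O(notify_affidavit → ¬log_budget). Since O(notify_affidavit) holds, K gives O(¬log_budget).
From O(¬log_budget) and premise 4, O(¬log_budget → seal_envelope), we obtain O(seal_envelope).
With premise 7, O(seal_envelope → ¬adjourn_session), the K-axiom yields O(¬adjourn_session).
Premise 8 is O(¬adjourn_session → ¬quarantine_protocol); since O(¬adjourn_session), deontic closure gives O(¬quarantine_protocol).
Premise 9, O(stow_gear → quarantine_protocol), contraposes to O(¬quarantine_protocol → ¬stow_gear); with O(¬quarantine_protocol) we get O(¬stow_gear).
The contrapositive of premise 2 (O(¬reject_permit → stow_gear)) is O(¬stow_gear → reject_permit), and O(¬stow_gear) is already established, so O(reject_permit).
Premises 3, 6, 10, 11, 12 do not contribute to this derivation.
Thus O(reject_permit), which is F(¬reject_permit): ¬reject_permit is forbidden.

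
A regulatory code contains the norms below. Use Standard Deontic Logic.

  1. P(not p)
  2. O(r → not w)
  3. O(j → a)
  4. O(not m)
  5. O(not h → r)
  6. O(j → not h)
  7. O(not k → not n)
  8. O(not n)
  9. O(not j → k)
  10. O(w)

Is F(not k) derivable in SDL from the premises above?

Premise 10 gives O(w).
Premise 2, O(r → not w), contraposes to O(w → not r); with O(w) we get O(not r).
Premise 5 is O(not h → r); contrapositively O(not r → h). Since O(not r) holds, K gives O(h).
Premise 6, O(j → not h), contraposes to O(h → not j); with O(h) we get O(not j).
Premise 9 is O(not j → k); since O(not j), deontic closure gives O(k).
Premises 1, 3, 4, 7, 8 do not contribute to this derivation.
So O(k) holds, i.e. F(not k). The claim follows.

Yes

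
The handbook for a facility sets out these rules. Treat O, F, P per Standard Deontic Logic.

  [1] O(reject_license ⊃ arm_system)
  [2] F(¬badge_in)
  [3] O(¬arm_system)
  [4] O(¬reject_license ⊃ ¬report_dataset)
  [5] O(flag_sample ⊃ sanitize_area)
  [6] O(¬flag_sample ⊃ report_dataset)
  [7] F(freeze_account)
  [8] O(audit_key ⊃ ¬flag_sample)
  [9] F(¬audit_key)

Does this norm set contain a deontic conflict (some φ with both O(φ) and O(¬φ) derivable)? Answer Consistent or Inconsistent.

Premise 9 is F(¬audit_key), i.e. O(audit_key).
With premise 8, O(audit_key ⊃ ¬flag_sample), the K-axiom yields O(¬flag_sample).
Premise 6 is O(¬flag_sample ⊃ report_dataset); since O(¬flag_sample), deontic closure gives O(report_dataset).
The contrapositive of premise 4 (O(¬reject_license ⊃ ¬report_dataset)) is O(report_dataset ⊃ reject_license), and O(report_dataset) is already established, so O(reject_license).
From O(reject_license) and premise 1, O(reject_license ⊃ arm_system), we obtain O(arm_system).
However, premise 3 gives O(¬arm_system).
We now have both O(arm_system) and O(¬arm_system) — arm_system is simultaneously obligatory and forbidden, violating the D-axiom.

Inconsistent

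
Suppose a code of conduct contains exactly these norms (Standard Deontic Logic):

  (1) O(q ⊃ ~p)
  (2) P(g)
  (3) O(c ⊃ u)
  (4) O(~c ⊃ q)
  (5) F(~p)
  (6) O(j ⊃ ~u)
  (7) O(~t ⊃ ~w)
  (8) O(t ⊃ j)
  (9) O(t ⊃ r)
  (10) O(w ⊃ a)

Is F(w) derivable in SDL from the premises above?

Premise 5 is F(~p), i.e. O(p).
Premise 1, O(q ⊃ ~p), contraposes to O(p ⊃ ~q); with O(p) we get O(~q).
Premise 4, O(~c ⊃ q), contraposes to O(~q ⊃ c); with O(~q) we get O(c).
With premise 3, O(c ⊃ u), the K-axiom yields O(u).
The contrapositive of premise 6 (O(j ⊃ ~u)) is O(u ⊃ ~j), and O(u) is already established, so O(~j).
The contrapositive of premise 8 (O(t ⊃ j)) is O(~j ⊃ ~t), and O(~j) is already established, so O(~t).
With premise 7, O(~t ⊃ ~w), the K-axiom yields O(~w).
Premises 2, 9, 10 do not contribute to this derivation.
So O(~w) holds, i.e. F(w). The claim follows.

Yes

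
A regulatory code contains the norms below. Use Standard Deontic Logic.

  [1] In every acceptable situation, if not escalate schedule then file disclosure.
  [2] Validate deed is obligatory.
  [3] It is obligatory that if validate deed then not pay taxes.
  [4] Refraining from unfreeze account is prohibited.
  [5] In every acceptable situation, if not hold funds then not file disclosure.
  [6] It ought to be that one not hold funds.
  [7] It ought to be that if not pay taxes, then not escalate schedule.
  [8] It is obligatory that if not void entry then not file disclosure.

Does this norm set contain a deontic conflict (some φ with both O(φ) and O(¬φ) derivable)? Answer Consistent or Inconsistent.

Inconsistent

Premise 6 gives O(¬hold_funds).
Premise 5 is O(¬hold_funds → ¬file_disclosure); since O(¬hold_funds), deontic closure gives O(¬file_disclosure).
The contrapositive of premise 1 (O(¬escalate_schedule → file_disclosure)) is O(¬file_disclosure → escalate_schedule), and O(¬file_disclosure) is already established, so O(escalate_schedule).
Premise 7, O(¬pay_taxes → ¬escalate_schedule), contraposes to O(escalate_schedule → pay_taxes); with O(escalate_schedule) we get O(pay_taxes).
Premise 3, O(validate_deed → ¬pay_taxes), contraposes to O(pay_taxes → ¬validate_deed); with O(pay_taxes) we get O(¬validate_deed).
But premise 2 directly asserts O(validate_deed).
We now have both O(¬validate_deed) and O(validate_deed) — validate_deed is simultaneously obligatory and forbidden, violating the D-axiom.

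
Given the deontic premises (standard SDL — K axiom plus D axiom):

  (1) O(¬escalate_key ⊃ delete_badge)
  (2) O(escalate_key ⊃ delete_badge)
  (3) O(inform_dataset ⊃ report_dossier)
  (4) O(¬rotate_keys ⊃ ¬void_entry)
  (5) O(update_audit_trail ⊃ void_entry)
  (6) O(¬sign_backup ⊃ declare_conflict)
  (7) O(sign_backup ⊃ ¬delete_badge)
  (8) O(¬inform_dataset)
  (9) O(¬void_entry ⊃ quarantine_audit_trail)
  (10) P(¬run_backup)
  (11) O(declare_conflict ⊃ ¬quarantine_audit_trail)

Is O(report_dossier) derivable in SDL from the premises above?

No

Premise 3 is O(inform_dataset ⊃ report_dossier), but O(inform_dataset) is not derivable from the premises, so it does not yield O(report_dossier).
No other premise forces O(report_dossier). An ideal world satisfying every premise can still have report_dossier false, so O(report_dossier) is not derivable.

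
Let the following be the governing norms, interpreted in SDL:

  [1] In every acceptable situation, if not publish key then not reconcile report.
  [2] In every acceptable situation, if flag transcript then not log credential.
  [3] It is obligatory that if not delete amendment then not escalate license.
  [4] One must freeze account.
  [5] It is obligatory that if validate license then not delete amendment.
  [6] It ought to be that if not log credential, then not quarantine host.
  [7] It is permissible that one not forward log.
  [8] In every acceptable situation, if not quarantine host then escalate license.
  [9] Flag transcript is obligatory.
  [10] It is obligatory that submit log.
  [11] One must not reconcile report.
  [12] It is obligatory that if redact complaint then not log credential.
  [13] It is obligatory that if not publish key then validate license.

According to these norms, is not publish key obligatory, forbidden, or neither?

Forbidden

From premise 9 we have O(flag_transcript).
Premise 2 is O(flag_transcript → ¬log_credential); since O(flag_transcript), deontic closure gives O(¬log_credential).
From O(¬log_credential) and premise 6, O(¬log_credential → ¬quarantine_host), we obtain O(¬quarantine_host).
Applying K to premise 8 (O(¬quarantine_host → escalate_license)) and O(¬quarantine_host) yields O(escalate_license).
The contrapositive of premise 3 (O(¬delete_amendment → ¬escalate_license)) is O(escalate_license → delete_amendment), and O(escalate_license) is already established, so O(delete_amendment).
Premise 5, O(validate_license → ¬delete_amendment), contraposes to O(delete_amendment → ¬validate_license); with O(delete_amendment) we get O(¬validate_license).
Premise 13 is O(¬publish_key → validate_license); contrapositively O(¬validate_license → publish_key). Since O(¬validate_license) holds, K gives O(publish_key).
Premises 1, 4, 7, 10, 11, 12 do not contribute to this derivation.
Thus O(publish_key), which is F(¬publish_key): ¬publish_key is forbidden.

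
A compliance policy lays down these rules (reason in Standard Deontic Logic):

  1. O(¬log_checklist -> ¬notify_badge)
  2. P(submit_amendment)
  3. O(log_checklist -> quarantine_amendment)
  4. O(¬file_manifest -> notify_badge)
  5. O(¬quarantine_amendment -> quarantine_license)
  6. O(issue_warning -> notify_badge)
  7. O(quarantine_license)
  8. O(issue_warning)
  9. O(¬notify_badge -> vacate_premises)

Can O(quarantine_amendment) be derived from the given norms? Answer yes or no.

Yes

From premise 8 we have O(issue_warning).
Applying K to premise 6 (O(issue_warning -> notify_badge)) and O(issue_warning) yields O(notify_badge).
Premise 1, O(¬log_checklist -> ¬notify_badge), contraposes to O(notify_badge -> log_checklist); with O(notify_badge) we get O(log_checklist).
Applying K to premise 3 (O(log_checklist -> quarantine_amendment)) and O(log_checklist) yields O(quarantine_amendment).
Premises 2, 4, 5, 7, 9 do not contribute to this derivation.
So O(quarantine_amendment) follows.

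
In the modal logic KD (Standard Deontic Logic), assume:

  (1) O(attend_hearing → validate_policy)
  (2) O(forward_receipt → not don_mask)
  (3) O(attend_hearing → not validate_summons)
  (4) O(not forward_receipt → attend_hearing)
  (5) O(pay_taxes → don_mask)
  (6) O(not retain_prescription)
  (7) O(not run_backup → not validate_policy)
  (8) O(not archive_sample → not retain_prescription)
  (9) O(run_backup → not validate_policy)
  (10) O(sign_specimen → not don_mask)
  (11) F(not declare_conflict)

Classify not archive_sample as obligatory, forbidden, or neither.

Neither

Premise 8 is O(not archive_sample → not retain_prescription); even if O(not retain_prescription) held, inferring O(not archive_sample) would be affirming the consequent — invalid.
No premise or chain of K-axiom applications forces O(not archive_sample), and none forces O(archive_sample). So not archive_sample is neither obligatory nor forbidden under these norms.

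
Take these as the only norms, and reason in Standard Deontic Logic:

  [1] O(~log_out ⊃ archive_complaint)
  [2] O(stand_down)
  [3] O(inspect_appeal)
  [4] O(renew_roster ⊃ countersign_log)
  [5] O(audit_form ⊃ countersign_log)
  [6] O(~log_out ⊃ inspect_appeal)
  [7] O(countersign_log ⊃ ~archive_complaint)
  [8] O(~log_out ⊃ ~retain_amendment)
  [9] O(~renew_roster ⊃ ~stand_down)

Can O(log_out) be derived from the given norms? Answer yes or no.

Yes

Premise 2 gives O(stand_down).
The contrapositive of premise 9 (O(~renew_roster ⊃ ~stand_down)) is O(stand_down ⊃ renew_roster), and O(stand_down) is already established, so O(renew_roster).
Premise 4 is O(renew_roster ⊃ countersign_log); since O(renew_roster), deontic closure gives O(countersign_log).
Premise 7 is O(countersign_log ⊃ ~archive_complaint); since O(countersign_log), deontic closure gives O(~archive_complaint).
Premise 1 is O(~log_out ⊃ archive_complaint); contrapositively O(~archive_complaint ⊃ log_out). Since O(~archive_complaint) holds, K gives O(log_out).
Premises 3, 5, 6, 8 do not contribute to this derivation.
So O(log_out) follows.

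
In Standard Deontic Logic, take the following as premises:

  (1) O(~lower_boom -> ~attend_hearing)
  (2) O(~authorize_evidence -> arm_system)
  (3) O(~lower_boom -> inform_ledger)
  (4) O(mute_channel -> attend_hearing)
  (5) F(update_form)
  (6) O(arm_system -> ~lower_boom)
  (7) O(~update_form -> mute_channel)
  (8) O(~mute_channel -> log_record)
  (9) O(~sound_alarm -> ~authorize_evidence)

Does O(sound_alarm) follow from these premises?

Premise 5, F(update_form), is equivalent to O(~update_form).
With premise 7, O(~update_form -> mute_channel), the K-axiom yields O(mute_channel).
Premise 4 is O(mute_channel -> attend_hearing); since O(mute_channel), deontic closure gives O(attend_hearing).
Premise 1 is O(~lower_boom -> ~attend_hearing); contrapositively O(attend_hearing -> lower_boom). Since O(attend_hearing) holds, K gives O(lower_boom).
Premise 6 is O(arm_system -> ~lower_boom); contrapositively O(lower_boom -> ~arm_system). Since O(lower_boom) holds, K gives O(~arm_system).
Premise 2, O(~authorize_evidence -> arm_system), contraposes to O(~arm_system -> authorize_evidence); with O(~arm_system) we get O(authorize_evidence).
The contrapositive of premise 9 (O(~sound_alarm -> ~authorize_evidence)) is O(authorize_evidence -> sound_alarm), and O(authorize_evidence) is already established, so O(sound_alarm).
Premises 3, 8 do not contribute to this derivation.
So O(sound_alarm) follows.

Yes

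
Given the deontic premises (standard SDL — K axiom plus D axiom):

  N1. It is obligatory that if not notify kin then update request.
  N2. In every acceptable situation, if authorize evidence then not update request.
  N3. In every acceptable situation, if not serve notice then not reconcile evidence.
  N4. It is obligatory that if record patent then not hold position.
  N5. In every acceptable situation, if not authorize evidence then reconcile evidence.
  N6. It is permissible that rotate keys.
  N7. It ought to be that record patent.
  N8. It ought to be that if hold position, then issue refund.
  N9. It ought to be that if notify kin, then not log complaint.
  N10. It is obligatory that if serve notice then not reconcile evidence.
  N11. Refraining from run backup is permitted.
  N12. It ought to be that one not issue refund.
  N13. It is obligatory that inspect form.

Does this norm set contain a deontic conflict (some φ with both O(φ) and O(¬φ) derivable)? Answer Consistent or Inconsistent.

Premise 8 is O(hold_position → issue_refund), but O(hold_position) is not derivable from the premises, so it does not yield O(issue_refund).
So O(issue_refund) is not derivable, and the apparent clash with O(¬issue_refund) does not arise.
A world satisfying every obligation exists (e.g. authorize_evidence=true, hold_position=false, inspect_form=true, issue_refund=false, log_complaint=false, notify_kin=true, reconcile_evidence=false, record_patent=true, rotate_keys=false, run_backup=false, serve_notice=false, update_request=false); no atom is both obligatory and forbidden, so the set is consistent.

Consistent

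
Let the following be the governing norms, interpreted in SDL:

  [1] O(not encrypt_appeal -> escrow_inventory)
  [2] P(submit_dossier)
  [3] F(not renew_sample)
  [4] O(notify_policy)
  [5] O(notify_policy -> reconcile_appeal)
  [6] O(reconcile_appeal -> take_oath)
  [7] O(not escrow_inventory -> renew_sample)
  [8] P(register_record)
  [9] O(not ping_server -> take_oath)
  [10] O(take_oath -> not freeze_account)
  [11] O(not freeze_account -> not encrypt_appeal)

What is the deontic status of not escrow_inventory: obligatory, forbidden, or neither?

Premise 4 gives O(notify_policy).
From O(notify_policy) and premise 5, O(notify_policy -> reconcile_appeal), we obtain O(reconcile_appeal).
Premise 6 is O(reconcile_appeal -> take_oath); since O(reconcile_appeal), deontic closure gives O(take_oath).
Premise 10 is O(take_oath -> not freeze_account); since O(take_oath), deontic closure gives O(not freeze_account).
With premise 11, O(not freeze_account -> not encrypt_appeal), the K-axiom yields O(not encrypt_appeal).
From O(not encrypt_appeal) and premise 1, O(not encrypt_appeal -> escrow_inventory), we obtain O(escrow_inventory).
Premises 2, 3, 7, 8, 9 do not contribute to this derivation.
Thus O(escrow_inventory), which is F(not escrow_inventory): not escrow_inventory is forbidden.

Forbidden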